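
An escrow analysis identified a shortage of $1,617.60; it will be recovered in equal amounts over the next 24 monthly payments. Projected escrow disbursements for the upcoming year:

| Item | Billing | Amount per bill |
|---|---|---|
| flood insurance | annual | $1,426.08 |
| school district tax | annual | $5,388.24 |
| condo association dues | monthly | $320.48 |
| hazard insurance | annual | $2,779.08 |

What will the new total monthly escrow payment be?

Flood insurance: $1,426.08 annually
School district tax: $5,388.24 annually
Condo association dues: $320.48 × 12 = $3,845.76 annually
Hazard insurance: $2,779.08 annually
Yearly total = $13,439.16
Per month = $13,439.16 ÷ 12 = $1,119.93
Shortage per month = $1,617.60 / 24 = $67.40
Adjusted monthly = $1,119.93 + $67.40 = $1,187.33

$1,187.33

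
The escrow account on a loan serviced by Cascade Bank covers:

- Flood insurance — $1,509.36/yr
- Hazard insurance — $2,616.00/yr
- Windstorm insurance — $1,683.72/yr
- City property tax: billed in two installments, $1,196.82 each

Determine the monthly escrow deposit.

Flood insurance — $1,509.36 per year
Hazard insurance — $2,616.00 per year
Windstorm insurance — $1,683.72 per year
City property tax — $1,196.82 × 2 = $2,393.64 per year
Yearly total = $1,509.36 + $2,616.00 + $1,683.72 + $2,393.64 = $8,202.72
Base monthly escrow = $8,202.72 / 12 = $683.56

$683.56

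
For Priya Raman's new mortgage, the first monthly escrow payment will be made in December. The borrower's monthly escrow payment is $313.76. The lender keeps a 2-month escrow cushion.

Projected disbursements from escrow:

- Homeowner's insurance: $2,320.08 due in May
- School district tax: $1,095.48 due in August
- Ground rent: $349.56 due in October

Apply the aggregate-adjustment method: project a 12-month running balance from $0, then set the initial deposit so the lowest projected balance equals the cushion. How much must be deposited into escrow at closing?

$1,219.24

Cushion = 2 × $313.76 = $627.52
Trial balance (start $0, +$313.76 each month, − disbursements):
  Dec: +$313.76 → $313.76
  Jan: +$313.76 → $627.52
  Feb: +$313.76 → $941.28
  Mar: +$313.76 → $1,255.04
  Apr: +$313.76 → $1,568.80
  May: +$313.76 − $2,320.08 → -$437.52
  Jun: +$313.76 → -$123.76
  Jul: +$313.76 → $190.00
  Aug: +$313.76 − $1,095.48 → -$591.72
  Sep: +$313.76 → -$277.96
  Oct: +$313.76 − $349.56 → -$313.76
  Nov: +$313.76 → $0.00
Lowest trial balance = -$591.72 (Aug)
Initial deposit = cushion − low point = $627.52 − (-$591.72) = $1,219.24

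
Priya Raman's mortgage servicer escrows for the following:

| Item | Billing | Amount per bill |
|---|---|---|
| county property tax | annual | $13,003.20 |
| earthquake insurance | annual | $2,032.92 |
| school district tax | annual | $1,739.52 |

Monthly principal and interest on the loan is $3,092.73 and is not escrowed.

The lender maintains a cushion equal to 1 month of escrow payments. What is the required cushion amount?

$1,397.97

County property tax — $13,003.20/yr
Earthquake insurance — $2,032.92/yr
School district tax — $1,739.52/yr
Yearly total = $13,003.20 + $2,032.92 + $1,739.52 = $16,775.64
Monthly = $16,775.64 / 12 = $1,397.97
Reserve = 1 × $1,397.97 = $1,397.97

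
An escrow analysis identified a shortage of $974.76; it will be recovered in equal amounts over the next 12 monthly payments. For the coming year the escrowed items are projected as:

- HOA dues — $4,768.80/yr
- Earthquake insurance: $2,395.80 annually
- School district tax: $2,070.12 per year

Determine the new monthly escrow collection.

HOA dues — $4,768.80
Earthquake insurance — $2,395.80
School district tax — $2,070.12
Total annual escrow = $4,768.80 + $2,395.80 + $2,070.12 = $9,234.72
Monthly escrow = $9,234.72 ÷ 12 = $769.56
Monthly shortage recovery: $974.76 / 12 = $81.23
Adjusted monthly = $769.56 + $81.23 = $850.79

$850.79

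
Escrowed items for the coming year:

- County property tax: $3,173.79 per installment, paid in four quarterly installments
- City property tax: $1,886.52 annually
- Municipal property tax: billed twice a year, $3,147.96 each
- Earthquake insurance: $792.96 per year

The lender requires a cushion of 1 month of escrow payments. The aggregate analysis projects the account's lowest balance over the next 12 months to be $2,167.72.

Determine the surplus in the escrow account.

County property tax: $3,173.79 × 4 = $12,695.16
City property tax: $1,886.52
Municipal property tax: $3,147.96 × 2 = $6,295.92
Earthquake insurance: $792.96
Combined annual = $12,695.16 + $1,886.52 + $6,295.92 + $792.96 = $21,670.56
Monthly = $21,670.56 / 12 = $1,805.88
Required cushion = 1 × $1,805.88 = $1,805.88
Surplus = $2,167.72 − $1,805.88 = $361.84

$361.84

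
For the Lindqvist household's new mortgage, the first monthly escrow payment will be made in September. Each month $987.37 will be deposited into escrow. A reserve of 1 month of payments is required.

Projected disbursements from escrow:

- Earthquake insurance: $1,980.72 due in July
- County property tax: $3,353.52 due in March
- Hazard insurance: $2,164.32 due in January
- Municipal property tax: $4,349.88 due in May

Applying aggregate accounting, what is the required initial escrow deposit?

$1,974.74

Cushion = 1 × $987.37 = $987.37
Trial balance (start $0, +$987.37 each month, − disbursements):
  Sep: +$987.37 → $987.37
  Oct: +$987.37 → $1,974.74
  Nov: +$987.37 → $2,962.11
  Dec: +$987.37 → $3,949.48
  Jan: +$987.37 − $2,164.32 → $2,772.53
  Feb: +$987.37 → $3,759.90
  Mar: +$987.37 − $3,353.52 → $1,393.75
  Apr: +$987.37 → $2,381.12
  May: +$987.37 − $4,349.88 → -$981.39
  Jun: +$987.37 → $5.98
  Jul: +$987.37 − $1,980.72 → -$987.37
  Aug: +$987.37 → $0.00
Lowest trial balance = -$987.37 (Jul)
Initial deposit = cushion − low point = $987.37 − (-$987.37) = $1,974.74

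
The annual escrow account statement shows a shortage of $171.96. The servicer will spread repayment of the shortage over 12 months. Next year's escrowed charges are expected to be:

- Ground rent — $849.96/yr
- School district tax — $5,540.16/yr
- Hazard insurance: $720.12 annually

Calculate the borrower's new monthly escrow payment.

Ground rent = $849.96 per year
School district tax = $5,540.16 per year
Hazard insurance = $720.12 per year
Total annual escrow = $849.96 + $5,540.16 + $720.12 = $7,110.24
Per month = $7,110.24 ÷ 12 = $592.52
Shortage per month = $171.96 ÷ 12 = $14.33
Adjusted monthly = $592.52 + $14.33 = $606.85

$606.85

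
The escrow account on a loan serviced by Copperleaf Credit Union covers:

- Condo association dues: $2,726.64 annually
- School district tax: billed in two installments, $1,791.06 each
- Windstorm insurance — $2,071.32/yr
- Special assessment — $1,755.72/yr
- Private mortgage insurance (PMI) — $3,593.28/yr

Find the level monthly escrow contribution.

Condo association dues: $2,726.64 per year
School district tax: $1,791.06 × 2 = $3,582.12 per year
Windstorm insurance: $2,071.32 per year
Special assessment: $1,755.72 per year
Private mortgage insurance (PMI): $3,593.28 per year
Yearly total = $2,726.64 + $3,582.12 + $2,071.32 + $1,755.72 + $3,593.28 = $13,729.08
Base monthly escrow = $13,729.08 ÷ 12 = $1,144.09

$1,144.09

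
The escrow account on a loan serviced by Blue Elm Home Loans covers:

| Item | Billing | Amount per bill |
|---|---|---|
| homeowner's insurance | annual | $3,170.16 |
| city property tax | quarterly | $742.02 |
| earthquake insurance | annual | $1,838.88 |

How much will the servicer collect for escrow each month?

$664.76

Homeowner's insurance: $3,170.16 per year
City property tax: $742.02 × 4 = $2,968.08 per year
Earthquake insurance: $1,838.88 per year
Yearly total = $3,170.16 + $2,968.08 + $1,838.88 = $7,977.12
Base monthly escrow = $7,977.12 ÷ 12 = $664.76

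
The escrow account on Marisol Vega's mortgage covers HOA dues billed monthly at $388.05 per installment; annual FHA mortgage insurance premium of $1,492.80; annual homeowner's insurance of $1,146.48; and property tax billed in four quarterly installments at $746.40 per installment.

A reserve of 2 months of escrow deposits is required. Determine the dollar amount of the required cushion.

HOA dues = $388.05 × 12 = $4,656.60/yr
FHA mortgage insurance premium = $1,492.80/yr
Homeowner's insurance = $1,146.48/yr
Property tax = $746.40 × 4 = $2,985.60/yr
Total annual escrow = $4,656.60 + $1,492.80 + $1,146.48 + $2,985.60 = $10,281.48
Base monthly escrow = $10,281.48 / 12 = $856.79
Reserve = 2 × $856.79 = $1,713.58

$1,713.58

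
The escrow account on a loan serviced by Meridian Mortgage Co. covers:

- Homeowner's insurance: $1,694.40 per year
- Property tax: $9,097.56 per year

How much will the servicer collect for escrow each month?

$899.33

Homeowner's insurance: $1,694.40
Property tax: $9,097.56
Combined annual = $1,694.40 + $9,097.56 = $10,791.96
Monthly escrow = $10,791.96 / 12 = $899.33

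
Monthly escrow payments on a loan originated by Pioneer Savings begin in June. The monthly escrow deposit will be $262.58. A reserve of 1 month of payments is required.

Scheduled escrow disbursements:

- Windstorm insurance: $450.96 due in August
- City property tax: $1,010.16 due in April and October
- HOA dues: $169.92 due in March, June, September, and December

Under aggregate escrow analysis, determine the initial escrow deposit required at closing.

Cushion = 1 × $262.58 = $262.58
Trial balance (start $0, +$262.58 each month, − disbursements):
  Jun: +$262.58 − $169.92 → $92.66
  Jul: +$262.58 → $355.24
  Aug: +$262.58 − $450.96 → $166.86
  Sep: +$262.58 − $169.92 → $259.52
  Oct: +$262.58 − $1,010.16 → -$488.06
  Nov: +$262.58 → -$225.48
  Dec: +$262.58 − $169.92 → -$132.82
  Jan: +$262.58 → $129.76
  Feb: +$262.58 → $392.34
  Mar: +$262.58 − $169.92 → $485.00
  Apr: +$262.58 − $1,010.16 → -$262.58
  May: +$262.58 → $0.00
Lowest trial balance = -$488.06 (Oct)
Initial deposit = cushion − low point = $262.58 − (-$488.06) = $750.64

$750.64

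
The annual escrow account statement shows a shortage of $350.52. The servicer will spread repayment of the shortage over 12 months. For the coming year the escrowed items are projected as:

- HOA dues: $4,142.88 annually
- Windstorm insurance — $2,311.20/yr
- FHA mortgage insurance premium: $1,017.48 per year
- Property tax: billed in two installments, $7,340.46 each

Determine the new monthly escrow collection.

HOA dues — $4,142.88/yr
Windstorm insurance — $2,311.20/yr
FHA mortgage insurance premium — $1,017.48/yr
Property tax — $7,340.46 × 2 = $14,680.92/yr
Total per year = $4,142.88 + $2,311.20 + $1,017.48 + $14,680.92 = $22,152.48
Monthly = $22,152.48 ÷ 12 = $1,846.04
Monthly shortage recovery: $350.52 / 12 = $29.21
New monthly escrow = $1,846.04 + $29.21 = $1,875.25

$1,875.25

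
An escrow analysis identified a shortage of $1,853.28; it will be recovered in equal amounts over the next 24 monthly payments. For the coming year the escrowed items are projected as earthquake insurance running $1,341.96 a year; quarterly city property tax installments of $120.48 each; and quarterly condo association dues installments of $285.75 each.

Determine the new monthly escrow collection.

$324.46

Earthquake insurance: $1,341.96/yr
City property tax: $120.48 × 4 = $481.92/yr
Condo association dues: $285.75 × 4 = $1,143.00/yr
Yearly total = $2,966.88
Monthly escrow = $2,966.88 / 12 = $247.24
Shortage per month = $1,853.28 ÷ 24 = $77.22
New monthly escrow = $247.24 + $77.22 = $324.46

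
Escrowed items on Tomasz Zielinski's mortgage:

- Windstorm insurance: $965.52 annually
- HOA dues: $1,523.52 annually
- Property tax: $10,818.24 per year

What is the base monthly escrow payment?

$1,108.94

Windstorm insurance: $965.52 annually
HOA dues: $1,523.52 annually
Property tax: $10,818.24 annually
Annual escrow total = $965.52 + $1,523.52 + $10,818.24 = $13,307.28
Per month = $13,307.28 ÷ 12 = $1,108.94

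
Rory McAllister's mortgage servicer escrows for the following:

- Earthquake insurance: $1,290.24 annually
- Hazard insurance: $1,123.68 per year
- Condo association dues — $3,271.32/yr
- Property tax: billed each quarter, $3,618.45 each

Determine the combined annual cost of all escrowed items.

$20,159.04

Earthquake insurance — $1,290.24/yr
Hazard insurance — $1,123.68/yr
Condo association dues — $3,271.32/yr
Property tax — $3,618.45 × 4 = $14,473.80/yr
Annual escrow total = $1,290.24 + $1,123.68 + $3,271.32 + $14,473.80 = $20,159.04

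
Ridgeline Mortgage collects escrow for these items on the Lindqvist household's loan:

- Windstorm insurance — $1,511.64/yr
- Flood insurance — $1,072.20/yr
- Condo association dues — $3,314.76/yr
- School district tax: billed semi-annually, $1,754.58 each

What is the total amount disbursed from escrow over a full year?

Windstorm insurance: $1,511.64/yr
Flood insurance: $1,072.20/yr
Condo association dues: $3,314.76/yr
School district tax: $1,754.58 × 2 = $3,509.16/yr
Yearly total = $9,407.76

$9,407.76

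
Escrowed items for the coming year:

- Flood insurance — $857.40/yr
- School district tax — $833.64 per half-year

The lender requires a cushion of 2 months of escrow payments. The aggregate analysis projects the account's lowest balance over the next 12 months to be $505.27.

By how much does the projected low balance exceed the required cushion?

Flood insurance: $857.40/yr
School district tax: $833.64 × 2 = $1,667.28/yr
Total annual escrow = $857.40 + $1,667.28 = $2,524.68
Base monthly escrow = $2,524.68 / 12 = $210.39
Cushion = 2 × $210.39 = $420.78
Excess over cushion: $505.27 − $420.78 = $84.49

$84.49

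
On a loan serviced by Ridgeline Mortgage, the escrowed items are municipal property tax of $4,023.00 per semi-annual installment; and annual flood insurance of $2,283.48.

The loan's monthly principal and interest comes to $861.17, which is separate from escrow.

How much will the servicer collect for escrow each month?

Municipal property tax — $4,023.00 × 2 = $8,046.00
Flood insurance — $2,283.48
Total annual escrow = $10,329.48
Base monthly escrow = $10,329.48 / 12 = $860.79

$860.79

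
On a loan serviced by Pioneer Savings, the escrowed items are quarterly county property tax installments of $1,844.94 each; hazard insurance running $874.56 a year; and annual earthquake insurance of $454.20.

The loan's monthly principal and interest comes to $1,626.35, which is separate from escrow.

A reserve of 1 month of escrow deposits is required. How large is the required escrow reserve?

$725.71

County property tax — $1,844.94 × 4 = $7,379.76/yr
Hazard insurance — $874.56/yr
Earthquake insurance — $454.20/yr
Annual escrow total = $7,379.76 + $874.56 + $454.20 = $8,708.52
Per month = $8,708.52 / 12 = $725.71
Reserve = 1 × $725.71 = $725.71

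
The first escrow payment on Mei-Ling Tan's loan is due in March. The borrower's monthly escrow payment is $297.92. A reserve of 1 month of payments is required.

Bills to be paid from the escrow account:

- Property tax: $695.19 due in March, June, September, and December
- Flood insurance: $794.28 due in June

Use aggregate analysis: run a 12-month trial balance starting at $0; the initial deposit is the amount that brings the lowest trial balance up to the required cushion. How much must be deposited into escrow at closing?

Cushion = 1 × $297.92 = $297.92
Trial balance (start $0, +$297.92 each month, − disbursements):
  Mar: +$297.92 − $695.19 → -$397.27
  Apr: +$297.92 → -$99.35
  May: +$297.92 → $198.57
  Jun: +$297.92 − $1,489.47 → -$992.98
  Jul: +$297.92 → -$695.06
  Aug: +$297.92 → -$397.14
  Sep: +$297.92 − $695.19 → -$794.41
  Oct: +$297.92 → -$496.49
  Nov: +$297.92 → -$198.57
  Dec: +$297.92 − $695.19 → -$595.84
  Jan: +$297.92 → -$297.92
  Feb: +$297.92 → $0.00
Lowest trial balance = -$992.98 (Jun)
Initial deposit = cushion − low point = $297.92 − (-$992.98) = $1,290.90

$1,290.90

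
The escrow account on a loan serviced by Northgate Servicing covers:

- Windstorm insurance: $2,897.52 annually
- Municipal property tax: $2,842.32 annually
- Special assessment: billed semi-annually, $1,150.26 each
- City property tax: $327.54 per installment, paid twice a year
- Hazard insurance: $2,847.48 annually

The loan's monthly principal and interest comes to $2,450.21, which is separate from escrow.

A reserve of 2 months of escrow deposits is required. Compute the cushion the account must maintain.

Windstorm insurance = $2,897.52 per year
Municipal property tax = $2,842.32 per year
Special assessment = $1,150.26 × 2 = $2,300.52 per year
City property tax = $327.54 × 2 = $655.08 per year
Hazard insurance = $2,847.48 per year
Total annual escrow = $2,897.52 + $2,842.32 + $2,300.52 + $655.08 + $2,847.48 = $11,542.92
Per month = $11,542.92 ÷ 12 = $961.91
Reserve = 2 × $961.91 = $1,923.82

$1,923.82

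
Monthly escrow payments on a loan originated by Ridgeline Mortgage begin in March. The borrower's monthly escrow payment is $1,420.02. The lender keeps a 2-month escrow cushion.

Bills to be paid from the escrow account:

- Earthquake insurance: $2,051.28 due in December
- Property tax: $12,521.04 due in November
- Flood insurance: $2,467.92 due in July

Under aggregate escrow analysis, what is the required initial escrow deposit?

$5,680.08

Cushion = 2 × $1,420.02 = $2,840.04
Trial balance (start $0, +$1,420.02 each month, − disbursements):
  Mar: +$1,420.02 → $1,420.02
  Apr: +$1,420.02 → $2,840.04
  May: +$1,420.02 → $4,260.06
  Jun: +$1,420.02 → $5,680.08
  Jul: +$1,420.02 − $2,467.92 → $4,632.18
  Aug: +$1,420.02 → $6,052.20
  Sep: +$1,420.02 → $7,472.22
  Oct: +$1,420.02 → $8,892.24
  Nov: +$1,420.02 − $12,521.04 → -$2,208.78
  Dec: +$1,420.02 − $2,051.28 → -$2,840.04
  Jan: +$1,420.02 → -$1,420.02
  Feb: +$1,420.02 → $0.00
Lowest trial balance = -$2,840.04 (Dec)
Initial deposit = cushion − low point = $2,840.04 − (-$2,840.04) = $5,680.08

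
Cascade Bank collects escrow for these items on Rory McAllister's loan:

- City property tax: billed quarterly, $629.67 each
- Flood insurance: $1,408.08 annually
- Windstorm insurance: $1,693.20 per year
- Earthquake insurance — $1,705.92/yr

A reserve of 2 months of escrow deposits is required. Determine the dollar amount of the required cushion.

City property tax: $629.67 × 4 = $2,518.68/yr
Flood insurance: $1,408.08/yr
Windstorm insurance: $1,693.20/yr
Earthquake insurance: $1,705.92/yr
Combined annual = $7,325.88
Per month = $7,325.88 / 12 = $610.49
Reserve = 2 × $610.49 = $1,220.98

$1,220.98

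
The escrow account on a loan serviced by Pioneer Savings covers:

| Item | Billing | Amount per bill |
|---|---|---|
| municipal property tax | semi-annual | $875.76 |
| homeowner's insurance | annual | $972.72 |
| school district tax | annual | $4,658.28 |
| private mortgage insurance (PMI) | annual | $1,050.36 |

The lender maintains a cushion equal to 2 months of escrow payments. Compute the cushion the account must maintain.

$1,405.48

Municipal property tax — $875.76 × 2 = $1,751.52
Homeowner's insurance — $972.72
School district tax — $4,658.28
Private mortgage insurance (PMI) — $1,050.36
Annual escrow total = $8,432.88
Monthly escrow = $8,432.88 ÷ 12 = $702.74
Reserve = 2 × $702.74 = $1,405.48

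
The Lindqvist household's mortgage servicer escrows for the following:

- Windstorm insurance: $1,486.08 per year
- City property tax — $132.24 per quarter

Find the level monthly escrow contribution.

Windstorm insurance — $1,486.08 annually
City property tax — $132.24 × 4 = $528.96 annually
Total annual escrow = $2,015.04
Base monthly escrow = $2,015.04 ÷ 12 = $167.92

$167.92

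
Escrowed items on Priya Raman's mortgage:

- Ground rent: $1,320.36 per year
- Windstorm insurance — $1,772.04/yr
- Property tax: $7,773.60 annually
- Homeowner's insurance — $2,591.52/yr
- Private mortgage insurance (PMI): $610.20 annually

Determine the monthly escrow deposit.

Ground rent — $1,320.36/yr
Windstorm insurance — $1,772.04/yr
Property tax — $7,773.60/yr
Homeowner's insurance — $2,591.52/yr
Private mortgage insurance (PMI) — $610.20/yr
Annual escrow total = $1,320.36 + $1,772.04 + $7,773.60 + $2,591.52 + $610.20 = $14,067.72
Monthly = $14,067.72 ÷ 12 = $1,172.31

$1,172.31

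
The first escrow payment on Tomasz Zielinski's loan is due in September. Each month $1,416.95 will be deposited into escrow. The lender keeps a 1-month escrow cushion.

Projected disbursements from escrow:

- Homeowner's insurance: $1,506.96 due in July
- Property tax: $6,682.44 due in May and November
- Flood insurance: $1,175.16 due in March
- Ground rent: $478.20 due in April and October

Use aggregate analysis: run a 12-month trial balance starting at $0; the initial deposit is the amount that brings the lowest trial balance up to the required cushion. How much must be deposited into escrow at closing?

Cushion = 1 × $1,416.95 = $1,416.95
Trial balance (start $0, +$1,416.95 each month, − disbursements):
  Sep: +$1,416.95 → $1,416.95
  Oct: +$1,416.95 − $478.20 → $2,355.70
  Nov: +$1,416.95 − $6,682.44 → -$2,909.79
  Dec: +$1,416.95 → -$1,492.84
  Jan: +$1,416.95 → -$75.89
  Feb: +$1,416.95 → $1,341.06
  Mar: +$1,416.95 − $1,175.16 → $1,582.85
  Apr: +$1,416.95 − $478.20 → $2,521.60
  May: +$1,416.95 − $6,682.44 → -$2,743.89
  Jun: +$1,416.95 → -$1,326.94
  Jul: +$1,416.95 − $1,506.96 → -$1,416.95
  Aug: +$1,416.95 → $0.00
Lowest trial balance = -$2,909.79 (Nov)
Initial deposit = cushion − low point = $1,416.95 − (-$2,909.79) = $4,326.74

$4,326.74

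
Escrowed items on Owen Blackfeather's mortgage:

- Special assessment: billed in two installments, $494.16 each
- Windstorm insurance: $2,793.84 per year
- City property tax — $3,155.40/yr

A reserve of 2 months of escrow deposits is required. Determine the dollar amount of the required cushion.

Special assessment = $494.16 × 2 = $988.32
Windstorm insurance = $2,793.84
City property tax = $3,155.40
Total per year = $6,937.56
Monthly escrow = $6,937.56 / 12 = $578.13
Cushion = 2 × $578.13 = $1,156.26

$1,156.26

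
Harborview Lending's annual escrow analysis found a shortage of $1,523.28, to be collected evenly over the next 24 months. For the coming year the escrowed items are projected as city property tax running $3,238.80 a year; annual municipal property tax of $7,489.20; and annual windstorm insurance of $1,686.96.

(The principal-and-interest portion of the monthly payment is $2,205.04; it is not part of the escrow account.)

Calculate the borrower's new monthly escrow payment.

City property tax — $3,238.80/yr
Municipal property tax — $7,489.20/yr
Windstorm insurance — $1,686.96/yr
Yearly total = $12,414.96
Base monthly escrow = $12,414.96 ÷ 12 = $1,034.58
Shortage per month = $1,523.28 ÷ 24 = $63.47
New monthly escrow = $1,034.58 + $63.47 = $1,098.05

$1,098.05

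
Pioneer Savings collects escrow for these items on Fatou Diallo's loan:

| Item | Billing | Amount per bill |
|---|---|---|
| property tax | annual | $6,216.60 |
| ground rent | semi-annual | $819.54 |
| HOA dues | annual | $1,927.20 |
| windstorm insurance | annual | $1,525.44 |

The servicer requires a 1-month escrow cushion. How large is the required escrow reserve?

$942.36

Property tax — $6,216.60 per year
Ground rent — $819.54 × 2 = $1,639.08 per year
HOA dues — $1,927.20 per year
Windstorm insurance — $1,525.44 per year
Combined annual = $11,308.32
Monthly escrow = $11,308.32 / 12 = $942.36
Cushion = 1 × $942.36 = $942.36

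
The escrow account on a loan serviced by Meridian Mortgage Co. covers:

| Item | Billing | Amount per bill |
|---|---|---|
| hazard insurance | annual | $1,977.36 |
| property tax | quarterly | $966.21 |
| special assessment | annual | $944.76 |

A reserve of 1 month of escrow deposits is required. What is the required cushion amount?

$565.58

Hazard insurance: $1,977.36/yr
Property tax: $966.21 × 4 = $3,864.84/yr
Special assessment: $944.76/yr
Total per year = $1,977.36 + $3,864.84 + $944.76 = $6,786.96
Base monthly escrow = $6,786.96 / 12 = $565.58
Cushion = 1 × $565.58 = $565.58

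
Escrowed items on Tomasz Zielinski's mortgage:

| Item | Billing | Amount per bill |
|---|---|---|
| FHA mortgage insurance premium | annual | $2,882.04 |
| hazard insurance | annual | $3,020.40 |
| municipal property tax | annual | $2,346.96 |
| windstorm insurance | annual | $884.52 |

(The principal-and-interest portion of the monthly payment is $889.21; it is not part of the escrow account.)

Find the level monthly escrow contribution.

FHA mortgage insurance premium — $2,882.04 annually
Hazard insurance — $3,020.40 annually
Municipal property tax — $2,346.96 annually
Windstorm insurance — $884.52 annually
Annual escrow total = $2,882.04 + $3,020.40 + $2,346.96 + $884.52 = $9,133.92
Monthly = $9,133.92 ÷ 12 = $761.16

$761.16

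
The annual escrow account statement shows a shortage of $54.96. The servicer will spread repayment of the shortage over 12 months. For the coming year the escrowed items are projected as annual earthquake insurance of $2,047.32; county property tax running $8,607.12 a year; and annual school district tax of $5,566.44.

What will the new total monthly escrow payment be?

$1,356.32

Earthquake insurance = $2,047.32 per year
County property tax = $8,607.12 per year
School district tax = $5,566.44 per year
Annual escrow total = $16,220.88
Per month = $16,220.88 / 12 = $1,351.74
Shortage spread = $54.96 / 12 = $4.58/mo
Adjusted monthly = $1,351.74 + $4.58 = $1,356.32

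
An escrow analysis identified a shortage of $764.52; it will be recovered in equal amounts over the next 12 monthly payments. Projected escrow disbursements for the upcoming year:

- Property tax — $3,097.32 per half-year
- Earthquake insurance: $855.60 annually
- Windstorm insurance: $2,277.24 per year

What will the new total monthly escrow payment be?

$841.00

Property tax = $3,097.32 × 2 = $6,194.64 annually
Earthquake insurance = $855.60 annually
Windstorm insurance = $2,277.24 annually
Yearly total = $6,194.64 + $855.60 + $2,277.24 = $9,327.48
Monthly = $9,327.48 ÷ 12 = $777.29
Shortage per month = $764.52 ÷ 12 = $63.71
Adjusted monthly = $777.29 + $63.71 = $841.00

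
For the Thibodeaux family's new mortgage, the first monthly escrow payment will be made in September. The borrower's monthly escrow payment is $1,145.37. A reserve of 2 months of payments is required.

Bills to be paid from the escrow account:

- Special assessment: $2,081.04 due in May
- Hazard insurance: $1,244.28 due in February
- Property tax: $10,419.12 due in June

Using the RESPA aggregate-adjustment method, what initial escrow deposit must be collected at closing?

$4,581.48

Cushion = 2 × $1,145.37 = $2,290.74
Trial balance (start $0, +$1,145.37 each month, − disbursements):
  Sep: +$1,145.37 → $1,145.37
  Oct: +$1,145.37 → $2,290.74
  Nov: +$1,145.37 → $3,436.11
  Dec: +$1,145.37 → $4,581.48
  Jan: +$1,145.37 → $5,726.85
  Feb: +$1,145.37 − $1,244.28 → $5,627.94
  Mar: +$1,145.37 → $6,773.31
  Apr: +$1,145.37 → $7,918.68
  May: +$1,145.37 − $2,081.04 → $6,983.01
  Jun: +$1,145.37 − $10,419.12 → -$2,290.74
  Jul: +$1,145.37 → -$1,145.37
  Aug: +$1,145.37 → $0.00
Lowest trial balance = -$2,290.74 (Jun)
Initial deposit = cushion − low point = $2,290.74 − (-$2,290.74) = $4,581.48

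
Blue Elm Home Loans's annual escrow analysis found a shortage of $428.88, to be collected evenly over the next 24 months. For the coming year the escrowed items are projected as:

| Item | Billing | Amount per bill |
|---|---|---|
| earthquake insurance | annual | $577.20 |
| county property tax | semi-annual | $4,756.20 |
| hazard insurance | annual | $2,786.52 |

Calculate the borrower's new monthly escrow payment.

Earthquake insurance = $577.20 per year
County property tax = $4,756.20 × 2 = $9,512.40 per year
Hazard insurance = $2,786.52 per year
Yearly total = $577.20 + $9,512.40 + $2,786.52 = $12,876.12
Monthly = $12,876.12 ÷ 12 = $1,073.01
Monthly shortage recovery: $428.88 / 24 = $17.87
Adjusted monthly = $1,073.01 + $17.87 = $1,090.88

$1,090.88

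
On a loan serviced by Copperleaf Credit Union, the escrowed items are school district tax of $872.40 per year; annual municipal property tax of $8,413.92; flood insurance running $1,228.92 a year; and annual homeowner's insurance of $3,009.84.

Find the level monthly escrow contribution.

$1,127.09

School district tax — $872.40 per year
Municipal property tax — $8,413.92 per year
Flood insurance — $1,228.92 per year
Homeowner's insurance — $3,009.84 per year
Total per year = $872.40 + $8,413.92 + $1,228.92 + $3,009.84 = $13,525.08
Monthly escrow = $13,525.08 ÷ 12 = $1,127.09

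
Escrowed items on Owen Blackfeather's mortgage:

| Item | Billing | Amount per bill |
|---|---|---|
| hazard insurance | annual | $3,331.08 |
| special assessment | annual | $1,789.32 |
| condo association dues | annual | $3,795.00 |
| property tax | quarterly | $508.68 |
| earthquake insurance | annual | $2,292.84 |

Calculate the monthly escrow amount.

Hazard insurance — $3,331.08/yr
Special assessment — $1,789.32/yr
Condo association dues — $3,795.00/yr
Property tax — $508.68 × 4 = $2,034.72/yr
Earthquake insurance — $2,292.84/yr
Total per year = $3,331.08 + $1,789.32 + $3,795.00 + $2,034.72 + $2,292.84 = $13,242.96
Monthly escrow = $13,242.96 / 12 = $1,103.58

$1,103.58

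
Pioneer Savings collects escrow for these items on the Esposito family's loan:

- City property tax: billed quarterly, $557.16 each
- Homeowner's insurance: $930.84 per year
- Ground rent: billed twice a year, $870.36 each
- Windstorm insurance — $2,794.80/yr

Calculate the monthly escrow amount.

City property tax: $557.16 × 4 = $2,228.64/yr
Homeowner's insurance: $930.84/yr
Ground rent: $870.36 × 2 = $1,740.72/yr
Windstorm insurance: $2,794.80/yr
Total per year = $2,228.64 + $930.84 + $1,740.72 + $2,794.80 = $7,695.00
Per month = $7,695.00 / 12 = $641.25

$641.25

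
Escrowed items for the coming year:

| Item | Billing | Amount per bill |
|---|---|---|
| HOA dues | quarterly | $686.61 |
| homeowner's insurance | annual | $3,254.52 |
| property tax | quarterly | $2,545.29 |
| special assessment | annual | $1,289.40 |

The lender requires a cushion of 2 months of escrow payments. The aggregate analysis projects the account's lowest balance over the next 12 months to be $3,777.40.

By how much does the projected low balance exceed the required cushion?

$865.48

HOA dues: $686.61 × 4 = $2,746.44
Homeowner's insurance: $3,254.52
Property tax: $2,545.29 × 4 = $10,181.16
Special assessment: $1,289.40
Total annual escrow = $2,746.44 + $3,254.52 + $10,181.16 + $1,289.40 = $17,471.52
Monthly escrow = $17,471.52 / 12 = $1,455.96
Cushion = 2 × $1,455.96 = $2,911.92
Excess over cushion: $3,777.40 − $2,911.92 = $865.48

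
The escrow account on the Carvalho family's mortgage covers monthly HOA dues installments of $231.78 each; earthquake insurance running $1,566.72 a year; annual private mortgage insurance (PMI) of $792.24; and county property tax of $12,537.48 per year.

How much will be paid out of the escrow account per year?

HOA dues — $231.78 × 12 = $2,781.36/yr
Earthquake insurance — $1,566.72/yr
Private mortgage insurance (PMI) — $792.24/yr
County property tax — $12,537.48/yr
Yearly total = $2,781.36 + $1,566.72 + $792.24 + $12,537.48 = $17,677.80

$17,677.80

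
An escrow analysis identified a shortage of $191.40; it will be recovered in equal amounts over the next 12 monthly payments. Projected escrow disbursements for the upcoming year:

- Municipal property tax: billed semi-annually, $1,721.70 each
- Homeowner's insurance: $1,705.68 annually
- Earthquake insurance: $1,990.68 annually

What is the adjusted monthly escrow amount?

$610.93

Municipal property tax: $1,721.70 × 2 = $3,443.40
Homeowner's insurance: $1,705.68
Earthquake insurance: $1,990.68
Total per year = $7,139.76
Per month = $7,139.76 / 12 = $594.98
Monthly shortage recovery: $191.40 / 12 = $15.95
New monthly escrow = $594.98 + $15.95 = $610.93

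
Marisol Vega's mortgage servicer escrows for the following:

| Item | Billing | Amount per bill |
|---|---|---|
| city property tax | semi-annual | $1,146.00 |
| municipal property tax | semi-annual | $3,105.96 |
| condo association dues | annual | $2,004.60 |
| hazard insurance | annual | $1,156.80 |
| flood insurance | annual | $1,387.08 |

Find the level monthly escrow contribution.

$1,087.70

City property tax: $1,146.00 × 2 = $2,292.00
Municipal property tax: $3,105.96 × 2 = $6,211.92
Condo association dues: $2,004.60
Hazard insurance: $1,156.80
Flood insurance: $1,387.08
Annual escrow total = $2,292.00 + $6,211.92 + $2,004.60 + $1,156.80 + $1,387.08 = $13,052.40
Monthly escrow = $13,052.40 / 12 = $1,087.70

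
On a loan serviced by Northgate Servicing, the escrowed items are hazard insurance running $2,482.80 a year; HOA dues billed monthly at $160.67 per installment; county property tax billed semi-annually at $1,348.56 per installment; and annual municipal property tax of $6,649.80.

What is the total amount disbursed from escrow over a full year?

$13,757.76

Hazard insurance — $2,482.80/yr
HOA dues — $160.67 × 12 = $1,928.04/yr
County property tax — $1,348.56 × 2 = $2,697.12/yr
Municipal property tax — $6,649.80/yr
Total annual escrow = $2,482.80 + $1,928.04 + $2,697.12 + $6,649.80 = $13,757.76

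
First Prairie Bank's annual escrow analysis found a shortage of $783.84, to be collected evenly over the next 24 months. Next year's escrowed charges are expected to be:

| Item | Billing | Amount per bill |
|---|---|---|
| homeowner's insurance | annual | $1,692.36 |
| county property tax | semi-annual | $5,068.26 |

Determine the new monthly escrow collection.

$1,018.40

Homeowner's insurance: $1,692.36
County property tax: $5,068.26 × 2 = $10,136.52
Yearly total = $11,828.88
Monthly = $11,828.88 ÷ 12 = $985.74
Shortage per month = $783.84 / 24 = $32.66
New monthly escrow = $985.74 + $32.66 = $1,018.40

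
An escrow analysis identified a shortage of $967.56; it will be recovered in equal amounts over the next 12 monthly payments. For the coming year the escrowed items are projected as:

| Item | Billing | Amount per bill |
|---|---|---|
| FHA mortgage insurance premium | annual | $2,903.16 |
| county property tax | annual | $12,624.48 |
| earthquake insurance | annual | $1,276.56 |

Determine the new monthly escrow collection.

$1,480.98

FHA mortgage insurance premium = $2,903.16/yr
County property tax = $12,624.48/yr
Earthquake insurance = $1,276.56/yr
Annual escrow total = $16,804.20
Monthly escrow = $16,804.20 / 12 = $1,400.35
Shortage per month = $967.56 / 12 = $80.63
New monthly escrow = $1,400.35 + $80.63 = $1,480.98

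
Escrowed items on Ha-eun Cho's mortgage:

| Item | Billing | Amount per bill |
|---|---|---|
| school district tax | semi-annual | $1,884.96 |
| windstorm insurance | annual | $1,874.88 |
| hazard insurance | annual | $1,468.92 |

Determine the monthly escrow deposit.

School district tax — $1,884.96 × 2 = $3,769.92/yr
Windstorm insurance — $1,874.88/yr
Hazard insurance — $1,468.92/yr
Total per year = $3,769.92 + $1,874.88 + $1,468.92 = $7,113.72
Base monthly escrow = $7,113.72 / 12 = $592.81

$592.81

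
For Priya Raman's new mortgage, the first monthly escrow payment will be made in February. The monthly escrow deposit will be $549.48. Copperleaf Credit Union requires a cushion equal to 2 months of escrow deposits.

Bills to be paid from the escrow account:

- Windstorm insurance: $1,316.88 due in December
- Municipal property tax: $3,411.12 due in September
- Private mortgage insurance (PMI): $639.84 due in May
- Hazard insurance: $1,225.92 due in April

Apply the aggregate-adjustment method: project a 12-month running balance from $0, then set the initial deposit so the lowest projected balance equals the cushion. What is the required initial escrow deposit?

$1,980.00

Cushion = 2 × $549.48 = $1,098.96
Trial balance (start $0, +$549.48 each month, − disbursements):
  Feb: +$549.48 → $549.48
  Mar: +$549.48 → $1,098.96
  Apr: +$549.48 − $1,225.92 → $422.52
  May: +$549.48 − $639.84 → $332.16
  Jun: +$549.48 → $881.64
  Jul: +$549.48 → $1,431.12
  Aug: +$549.48 → $1,980.60
  Sep: +$549.48 − $3,411.12 → -$881.04
  Oct: +$549.48 → -$331.56
  Nov: +$549.48 → $217.92
  Dec: +$549.48 − $1,316.88 → -$549.48
  Jan: +$549.48 → $0.00
Lowest trial balance = -$881.04 (Sep)
Initial deposit = cushion − low point = $1,098.96 − (-$881.04) = $1,980.00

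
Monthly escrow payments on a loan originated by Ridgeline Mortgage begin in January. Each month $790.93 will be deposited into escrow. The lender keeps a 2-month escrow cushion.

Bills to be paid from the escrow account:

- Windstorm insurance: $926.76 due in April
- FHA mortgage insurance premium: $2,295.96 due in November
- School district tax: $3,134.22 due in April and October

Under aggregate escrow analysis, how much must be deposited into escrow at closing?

$2,479.12

Cushion = 2 × $790.93 = $1,581.86
Trial balance (start $0, +$790.93 each month, − disbursements):
  Jan: +$790.93 → $790.93
  Feb: +$790.93 → $1,581.86
  Mar: +$790.93 → $2,372.79
  Apr: +$790.93 − $4,060.98 → -$897.26
  May: +$790.93 → -$106.33
  Jun: +$790.93 → $684.60
  Jul: +$790.93 → $1,475.53
  Aug: +$790.93 → $2,266.46
  Sep: +$790.93 → $3,057.39
  Oct: +$790.93 − $3,134.22 → $714.10
  Nov: +$790.93 − $2,295.96 → -$790.93
  Dec: +$790.93 → $0.00
Lowest trial balance = -$897.26 (Apr)
Initial deposit = cushion − low point = $1,581.86 − (-$897.26) = $2,479.12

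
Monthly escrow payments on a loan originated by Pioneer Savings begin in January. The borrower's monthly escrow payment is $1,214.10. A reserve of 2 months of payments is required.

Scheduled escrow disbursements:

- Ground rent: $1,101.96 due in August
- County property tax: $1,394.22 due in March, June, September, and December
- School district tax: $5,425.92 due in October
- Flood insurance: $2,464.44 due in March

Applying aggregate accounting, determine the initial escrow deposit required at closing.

Cushion = 2 × $1,214.10 = $2,428.20
Trial balance (start $0, +$1,214.10 each month, − disbursements):
  Jan: +$1,214.10 → $1,214.10
  Feb: +$1,214.10 → $2,428.20
  Mar: +$1,214.10 − $3,858.66 → -$216.36
  Apr: +$1,214.10 → $997.74
  May: +$1,214.10 → $2,211.84
  Jun: +$1,214.10 − $1,394.22 → $2,031.72
  Jul: +$1,214.10 → $3,245.82
  Aug: +$1,214.10 − $1,101.96 → $3,357.96
  Sep: +$1,214.10 − $1,394.22 → $3,177.84
  Oct: +$1,214.10 − $5,425.92 → -$1,033.98
  Nov: +$1,214.10 → $180.12
  Dec: +$1,214.10 − $1,394.22 → $0.00
Lowest trial balance = -$1,033.98 (Oct)
Initial deposit = cushion − low point = $2,428.20 − (-$1,033.98) = $3,462.18

$3,462.18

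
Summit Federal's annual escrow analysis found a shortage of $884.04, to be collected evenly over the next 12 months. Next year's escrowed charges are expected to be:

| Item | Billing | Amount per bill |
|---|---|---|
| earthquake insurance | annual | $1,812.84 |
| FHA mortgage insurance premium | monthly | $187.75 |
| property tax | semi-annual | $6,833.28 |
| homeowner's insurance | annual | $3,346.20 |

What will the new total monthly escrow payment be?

$1,830.22

Earthquake insurance — $1,812.84/yr
FHA mortgage insurance premium — $187.75 × 12 = $2,253.00/yr
Property tax — $6,833.28 × 2 = $13,666.56/yr
Homeowner's insurance — $3,346.20/yr
Yearly total = $1,812.84 + $2,253.00 + $13,666.56 + $3,346.20 = $21,078.60
Monthly escrow = $21,078.60 ÷ 12 = $1,756.55
Shortage spread = $884.04 / 12 = $73.67/mo
New monthly escrow = $1,756.55 + $73.67 = $1,830.22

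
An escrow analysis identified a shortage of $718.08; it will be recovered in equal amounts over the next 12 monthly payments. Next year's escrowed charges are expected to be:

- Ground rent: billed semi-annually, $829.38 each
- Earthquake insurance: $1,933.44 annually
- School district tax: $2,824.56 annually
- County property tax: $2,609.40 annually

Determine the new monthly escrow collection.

Ground rent = $829.38 × 2 = $1,658.76
Earthquake insurance = $1,933.44
School district tax = $2,824.56
County property tax = $2,609.40
Total annual escrow = $1,658.76 + $1,933.44 + $2,824.56 + $2,609.40 = $9,026.16
Per month = $9,026.16 ÷ 12 = $752.18
Monthly shortage recovery: $718.08 ÷ 12 = $59.84
New monthly escrow = $752.18 + $59.84 = $812.02

$812.02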